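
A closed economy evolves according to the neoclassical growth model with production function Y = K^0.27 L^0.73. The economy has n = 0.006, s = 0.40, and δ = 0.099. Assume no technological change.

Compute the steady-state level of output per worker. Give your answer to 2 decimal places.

y* ≈ 1.64

Steady state requires s·f(k) = (n + δ)·k, i.e. s·k^α = (n + δ)·k.
Dividing both sides by k: k^(1−α) = s / (n + δ).
k^0.73 = 0.40 / (0.006 + 0.099) = 0.40 / 0.105 = 3.8095
k* = 3.8095^(1/0.73) ≈ 6.2475
y* = (k*)^α = 6.2475^0.27 ≈ 1.6400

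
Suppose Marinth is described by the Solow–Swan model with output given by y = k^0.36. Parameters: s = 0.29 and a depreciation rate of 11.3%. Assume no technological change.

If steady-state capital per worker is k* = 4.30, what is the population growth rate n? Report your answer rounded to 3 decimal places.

Steady state requires s·f(k) = (n + δ)·k, i.e. s·k^α = (n + δ)·k.
So s / (n + δ) = (k*)^(1−α) = 4.30^0.64 = 2.5434.
Therefore n + δ = s / 2.5434 = 0.29 / 2.5434 = 0.1140, so n = 0.1140 − 0.113 = 0.0010.

n ≈ 0.001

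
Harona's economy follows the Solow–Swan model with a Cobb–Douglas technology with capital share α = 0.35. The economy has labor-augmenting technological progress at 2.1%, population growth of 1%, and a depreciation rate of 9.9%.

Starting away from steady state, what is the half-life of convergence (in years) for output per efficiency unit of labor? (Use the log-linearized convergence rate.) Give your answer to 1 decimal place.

half-life ≈ 8.2 years

Near the steady state the convergence rate is λ = (1 − α)(n + g + δ).
λ = (1 − 0.35) × 0.130 = 0.65 × 0.130 = 0.0845
Half-life = ln 2 / λ = 0.6931 / 0.0845 ≈ 8.20 years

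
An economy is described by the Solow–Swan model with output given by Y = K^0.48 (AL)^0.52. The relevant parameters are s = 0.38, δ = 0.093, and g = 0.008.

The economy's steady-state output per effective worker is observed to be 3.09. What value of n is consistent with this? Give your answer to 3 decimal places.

n ≈ 0.011

Steady state requires s·f(k) = (n + g + δ)·k, i.e. s·k^α = (n + g + δ)·k.
Since y* = [s/(n + g + δ)]^(α/(1−α)), we have s/(n + g + δ) = (y*)^((1−α)/α) = 3.09^1.0833 = 3.3945.
Therefore n + g + δ = s / 3.3945 = 0.38 / 3.3945 = 0.1119, so n = 0.1119 − 0.101 = 0.0109.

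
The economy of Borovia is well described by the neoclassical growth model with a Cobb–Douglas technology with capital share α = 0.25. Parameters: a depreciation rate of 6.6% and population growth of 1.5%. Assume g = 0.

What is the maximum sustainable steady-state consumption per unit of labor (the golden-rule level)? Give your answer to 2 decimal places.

c_gold ≈ 1.09

At the golden rule, f'(k) = n + δ, so α·k^(α−1) = n + δ and k_gold = (α/(n + δ))^(1/(1−α)).
k_gold = (0.25/0.081)^(1/0.75) = 3.0864^1.3333 ≈ 4.4935
c_gold = f(k_gold) − (n + δ)·k_gold = 1.4559 − 0.081×4.4935 ≈ 1.0919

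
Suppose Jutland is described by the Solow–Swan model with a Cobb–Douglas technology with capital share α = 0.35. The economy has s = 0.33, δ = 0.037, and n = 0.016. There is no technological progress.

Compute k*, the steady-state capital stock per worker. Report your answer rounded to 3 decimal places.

Steady state requires s·f(k) = (n + δ)·k, i.e. s·k^α = (n + δ)·k.
Dividing both sides by k: k^(1−α) = s / (n + δ).
k^0.65 = 0.33 / (0.016 + 0.037) = 0.33 / 0.053 = 6.2264
k* = 6.2264^(1/0.65) ≈ 16.6688

k* = 16.669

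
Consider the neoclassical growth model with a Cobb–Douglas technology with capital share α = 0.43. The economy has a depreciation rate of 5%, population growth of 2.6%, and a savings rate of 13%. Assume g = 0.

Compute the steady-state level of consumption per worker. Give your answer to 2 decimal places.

At the steady state, Δk = 0, so s·k^α = (n + δ)·k.
Rearranging, k^(1−α) = s / (n + δ).
k^0.57 = 0.13 / (0.026 + 0.050) = 0.13 / 0.076 = 1.7105
k* = 1.7105^(1/0.57) ≈ 2.5644
y* = (k*)^α = 2.5644^0.43 ≈ 1.4992
c* = (1 − s)·y* = (1 − 0.13) × 1.4992 ≈ 1.3043

c* = 1.30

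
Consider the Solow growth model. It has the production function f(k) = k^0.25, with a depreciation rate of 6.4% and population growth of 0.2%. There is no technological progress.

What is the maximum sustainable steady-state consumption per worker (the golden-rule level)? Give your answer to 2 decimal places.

c_gold ≈ 1.17

At the golden rule, f'(k) = n + δ, so α·k^(α−1) = n + δ and k_gold = (α/(n + δ))^(1/(1−α)).
k_gold = (0.25/0.066)^(1/0.75) = 3.7879^1.3333 ≈ 5.9044
c_gold = f(k_gold) − (n + δ)·k_gold = 1.5588 − 0.066×5.9044 ≈ 1.1691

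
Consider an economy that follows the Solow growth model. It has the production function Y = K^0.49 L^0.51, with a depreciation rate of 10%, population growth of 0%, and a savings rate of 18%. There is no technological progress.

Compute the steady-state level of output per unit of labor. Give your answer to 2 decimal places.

Steady state requires s·f(k) = (n + δ)·k, i.e. s·k^α = (n + δ)·k.
Dividing both sides by k: k^(1−α) = s / (n + δ).
k^0.51 = 0.18 / (0.000 + 0.100) = 0.18 / 0.100 = 1.8000
k* = 1.8000^(1/0.51) ≈ 3.1662
y* = (k*)^α = 3.1662^0.49 ≈ 1.7590

y* ≈ 1.76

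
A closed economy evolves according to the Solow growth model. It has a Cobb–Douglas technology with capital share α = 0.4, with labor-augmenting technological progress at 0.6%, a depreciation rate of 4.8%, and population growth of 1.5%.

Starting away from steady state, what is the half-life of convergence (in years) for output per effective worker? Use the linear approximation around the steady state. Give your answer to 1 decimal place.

about 16.7 years

Near the steady state the convergence rate is λ = (1 − α)(n + g + δ).
λ = (1 − 0.4) × 0.069 = 0.6 × 0.069 = 0.0414
Half-life = ln 2 / λ = 0.6931 / 0.0414 ≈ 16.74 years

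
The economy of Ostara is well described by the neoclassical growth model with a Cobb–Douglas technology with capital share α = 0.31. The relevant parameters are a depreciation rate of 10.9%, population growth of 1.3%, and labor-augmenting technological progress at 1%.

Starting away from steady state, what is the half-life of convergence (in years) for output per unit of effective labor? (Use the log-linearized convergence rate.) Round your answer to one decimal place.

half-life ≈ 7.6 years

Near the steady state the convergence rate is λ = (1 − α)(n + g + δ).
λ = (1 − 0.31) × 0.132 = 0.69 × 0.132 = 0.09108
Half-life = ln 2 / λ = 0.6931 / 0.09108 ≈ 7.61 years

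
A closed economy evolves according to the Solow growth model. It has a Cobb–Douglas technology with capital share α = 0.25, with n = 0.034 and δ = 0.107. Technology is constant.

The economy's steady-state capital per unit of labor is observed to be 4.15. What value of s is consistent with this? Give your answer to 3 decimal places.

s ≈ 0.410

At the steady state, Δk = 0, so s·k^α = (n + δ)·k.
So s / (n + δ) = (k*)^(1−α) = 4.15^0.75 = 2.9076.
Therefore s = 2.9076 × (n + δ) = 2.9076 × 0.141 = 0.4100.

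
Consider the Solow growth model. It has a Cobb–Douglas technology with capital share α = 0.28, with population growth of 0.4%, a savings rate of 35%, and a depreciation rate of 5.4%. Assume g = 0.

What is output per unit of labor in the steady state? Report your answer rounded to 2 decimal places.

At the steady state, Δk = 0, so s·k^α = (n + δ)·k.
Rearranging, k^(1−α) = s / (n + δ).
k^0.72 = 0.35 / (0.004 + 0.054) = 0.35 / 0.058 = 6.0345
k* = 6.0345^(1/0.72) ≈ 12.1401
y* = (k*)^α = 12.1401^0.28 ≈ 2.0118

y* ≈ 2.01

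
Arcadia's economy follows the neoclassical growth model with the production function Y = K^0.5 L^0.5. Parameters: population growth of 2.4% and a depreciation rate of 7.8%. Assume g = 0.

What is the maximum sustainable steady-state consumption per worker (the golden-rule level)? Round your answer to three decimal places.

c_gold ≈ 2.451

At the golden rule, f'(k) = n + δ, so α·k^(α−1) = n + δ and k_gold = (α/(n + δ))^(1/(1−α)).
k_gold = (0.5/0.102)^(1/0.5) = 4.9020^2 ≈ 24.0296
c_gold = f(k_gold) − (n + δ)·k_gold = 4.9020 − 0.102×24.0296 ≈ 2.4510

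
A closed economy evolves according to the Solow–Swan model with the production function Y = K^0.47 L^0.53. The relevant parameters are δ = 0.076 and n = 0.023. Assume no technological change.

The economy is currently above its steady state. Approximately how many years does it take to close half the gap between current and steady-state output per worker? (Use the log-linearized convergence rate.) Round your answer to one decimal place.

Near the steady state the convergence rate is λ = (1 − α)(n + δ).
λ = (1 − 0.47) × 0.099 = 0.53 × 0.099 = 0.05247
Half-life = ln 2 / λ = 0.6931 / 0.05247 ≈ 13.21 years

about 13.2 years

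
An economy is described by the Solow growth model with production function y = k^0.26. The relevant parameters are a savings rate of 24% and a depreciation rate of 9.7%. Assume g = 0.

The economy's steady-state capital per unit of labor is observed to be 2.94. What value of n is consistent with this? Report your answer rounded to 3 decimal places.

At the steady state, Δk = 0, so s·k^α = (n + δ)·k.
So s / (n + δ) = (k*)^(1−α) = 2.94^0.74 = 2.2211.
Therefore n + δ = s / 2.2211 = 0.24 / 2.2211 = 0.1081, so n = 0.1081 − 0.097 = 0.0111.

n ≈ 0.011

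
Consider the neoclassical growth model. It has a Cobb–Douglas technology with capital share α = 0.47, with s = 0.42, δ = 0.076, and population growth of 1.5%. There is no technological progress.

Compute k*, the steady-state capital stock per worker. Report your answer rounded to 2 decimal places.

k* ≈ 17.92

At the steady state, Δk = 0, so s·k^α = (n + δ)·k.
Dividing both sides by k: k^(1−α) = s / (n + δ).
k^0.53 = 0.42 / (0.015 + 0.076) = 0.42 / 0.091 = 4.6154
k* = 4.6154^(1/0.53) ≈ 17.9153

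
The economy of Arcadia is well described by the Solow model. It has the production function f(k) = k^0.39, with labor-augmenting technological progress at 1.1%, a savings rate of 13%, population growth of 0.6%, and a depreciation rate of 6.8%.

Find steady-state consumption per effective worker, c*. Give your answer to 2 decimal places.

Steady state requires s·f(k) = (n + g + δ)·k, i.e. s·k^α = (n + g + δ)·k.
Dividing both sides by k: k^(1−α) = s / (n + g + δ).
k^0.61 = 0.13 / (0.006 + 0.011 + 0.068) = 0.13 / 0.085 = 1.5294
k* = 1.5294^(1/0.61) ≈ 2.0068
y* = (k*)^α = 2.0068^0.39 ≈ 1.3121
c* = (1 − s)·y* = (1 − 0.13) × 1.3121 ≈ 1.1415

c* = 1.14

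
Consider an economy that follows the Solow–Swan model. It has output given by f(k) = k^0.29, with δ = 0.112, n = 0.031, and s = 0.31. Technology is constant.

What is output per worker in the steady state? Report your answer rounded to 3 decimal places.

At the steady state, Δk = 0, so s·k^α = (n + δ)·k.
Dividing both sides by k: k^(1−α) = s / (n + δ).
k^0.71 = 0.31 / (0.031 + 0.112) = 0.31 / 0.143 = 2.1678
k* = 2.1678^(1/0.71) ≈ 2.9735
y* = (k*)^α = 2.9735^0.29 ≈ 1.3717

y* ≈ 1.372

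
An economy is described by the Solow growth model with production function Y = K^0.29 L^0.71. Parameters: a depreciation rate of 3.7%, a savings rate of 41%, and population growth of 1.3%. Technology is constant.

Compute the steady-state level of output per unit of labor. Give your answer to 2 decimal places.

In steady state, investment equals break-even investment: s·k^α = (n + δ)·k.
Dividing both sides by k: k^(1−α) = s / (n + δ).
k^0.71 = 0.41 / (0.013 + 0.037) = 0.41 / 0.050 = 8.2000
k* = 8.2000^(1/0.71) ≈ 19.3670
y* = (k*)^α = 19.3670^0.29 ≈ 2.3618

y* ≈ 2.36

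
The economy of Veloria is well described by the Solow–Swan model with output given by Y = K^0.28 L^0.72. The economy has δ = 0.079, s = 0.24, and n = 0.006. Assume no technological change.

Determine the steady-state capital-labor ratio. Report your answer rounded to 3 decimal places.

k* ≈ 4.228

Steady state requires s·f(k) = (n + δ)·k, i.e. s·k^α = (n + δ)·k.
Rearranging, k^(1−α) = s / (n + δ).
k^0.72 = 0.24 / (0.006 + 0.079) = 0.24 / 0.085 = 2.8235
k* = 2.8235^(1/0.72) ≈ 4.2276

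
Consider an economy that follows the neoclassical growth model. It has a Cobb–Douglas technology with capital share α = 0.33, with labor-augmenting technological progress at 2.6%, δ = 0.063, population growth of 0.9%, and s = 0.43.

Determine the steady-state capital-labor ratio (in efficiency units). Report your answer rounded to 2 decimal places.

k* = 9.09

At the steady state, Δk = 0, so s·k^α = (n + g + δ)·k.
Dividing both sides by k: k^(1−α) = s / (n + g + δ).
k^0.67 = 0.43 / (0.009 + 0.026 + 0.063) = 0.43 / 0.098 = 4.3878
k* = 4.3878^(1/0.67) ≈ 9.0903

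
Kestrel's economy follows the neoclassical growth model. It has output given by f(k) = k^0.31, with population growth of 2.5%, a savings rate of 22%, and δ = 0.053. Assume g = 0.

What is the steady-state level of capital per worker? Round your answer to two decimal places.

In steady state, investment equals break-even investment: s·k^α = (n + δ)·k.
Dividing both sides by k: k^(1−α) = s / (n + δ).
k^0.69 = 0.22 / (0.025 + 0.053) = 0.22 / 0.078 = 2.8205
k* = 2.8205^(1/0.69) ≈ 4.4941

k* = 4.49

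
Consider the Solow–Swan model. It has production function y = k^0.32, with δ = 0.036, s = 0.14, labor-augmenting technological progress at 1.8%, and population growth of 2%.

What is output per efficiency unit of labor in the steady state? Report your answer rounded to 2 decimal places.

y* = 1.35

Steady state requires s·f(k) = (n + g + δ)·k, i.e. s·k^α = (n + g + δ)·k.
Dividing both sides by k: k^(1−α) = s / (n + g + δ).
k^0.68 = 0.14 / (0.020 + 0.018 + 0.036) = 0.14 / 0.074 = 1.8919
k* = 1.8919^(1/0.68) ≈ 2.5539
y* = (k*)^α = 2.5539^0.32 ≈ 1.3499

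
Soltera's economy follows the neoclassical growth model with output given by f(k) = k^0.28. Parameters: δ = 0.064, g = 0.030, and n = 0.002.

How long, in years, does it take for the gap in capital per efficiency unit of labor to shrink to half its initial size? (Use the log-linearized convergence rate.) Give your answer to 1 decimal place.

half-life ≈ 10.0 years

Near the steady state the convergence rate is λ = (1 − α)(n + g + δ).
λ = (1 − 0.28) × 0.096 = 0.72 × 0.096 = 0.06912
Half-life = ln 2 / λ = 0.6931 / 0.06912 ≈ 10.03 years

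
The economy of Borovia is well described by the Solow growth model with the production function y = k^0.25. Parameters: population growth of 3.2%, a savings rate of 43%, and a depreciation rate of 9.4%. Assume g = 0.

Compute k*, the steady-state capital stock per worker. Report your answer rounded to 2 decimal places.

k* = 5.14

At the steady state, Δk = 0, so s·k^α = (n + δ)·k.
Dividing both sides by k: k^(1−α) = s / (n + δ).
k^0.75 = 0.43 / (0.032 + 0.094) = 0.43 / 0.126 = 3.4127
k* = 3.4127^(1/0.75) ≈ 5.1380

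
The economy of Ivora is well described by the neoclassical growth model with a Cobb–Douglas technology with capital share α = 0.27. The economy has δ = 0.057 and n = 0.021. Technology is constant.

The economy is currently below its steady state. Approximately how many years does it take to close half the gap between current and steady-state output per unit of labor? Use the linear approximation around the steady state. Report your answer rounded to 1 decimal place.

Near the steady state the convergence rate is λ = (1 − α)(n + δ).
λ = (1 − 0.27) × 0.078 = 0.73 × 0.078 = 0.05694
Half-life = ln 2 / λ = 0.6931 / 0.05694 ≈ 12.17 years

half-life ≈ 12.2 years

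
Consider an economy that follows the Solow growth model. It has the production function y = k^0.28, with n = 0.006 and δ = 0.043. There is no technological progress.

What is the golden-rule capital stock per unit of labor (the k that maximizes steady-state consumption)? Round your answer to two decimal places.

k_gold ≈ 11.25

The golden rule sets f'(k) = n + δ, i.e. α·k^(α−1) = n + δ.
So k^(1−α) = α / (n + δ) = 0.28 / 0.049 = 5.7143.
k_gold = 5.7143^(1/0.72) ≈ 11.2548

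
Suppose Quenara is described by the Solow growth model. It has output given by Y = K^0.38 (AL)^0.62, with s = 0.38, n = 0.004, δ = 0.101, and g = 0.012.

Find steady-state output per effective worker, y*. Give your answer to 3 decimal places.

At the steady state, Δk = 0, so s·k^α = (n + g + δ)·k.
Rearranging, k^(1−α) = s / (n + g + δ).
k^0.62 = 0.38 / (0.004 + 0.012 + 0.101) = 0.38 / 0.117 = 3.2479
k* = 3.2479^(1/0.62) ≈ 6.6860
y* = (k*)^α = 6.6860^0.38 ≈ 2.0586

y* ≈ 2.059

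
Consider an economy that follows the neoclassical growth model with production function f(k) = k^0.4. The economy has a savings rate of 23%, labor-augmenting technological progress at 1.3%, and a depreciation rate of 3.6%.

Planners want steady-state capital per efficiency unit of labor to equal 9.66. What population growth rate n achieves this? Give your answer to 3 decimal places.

n ≈ 0.010

At the steady state, Δk = 0, so s·k^α = (n + g + δ)·k.
So s / (n + g + δ) = (k*)^(1−α) = 9.66^0.6 = 3.8993.
Therefore n + g + δ = s / 3.8993 = 0.23 / 3.8993 = 0.0590, so n = 0.0590 − 0.049 = 0.0100.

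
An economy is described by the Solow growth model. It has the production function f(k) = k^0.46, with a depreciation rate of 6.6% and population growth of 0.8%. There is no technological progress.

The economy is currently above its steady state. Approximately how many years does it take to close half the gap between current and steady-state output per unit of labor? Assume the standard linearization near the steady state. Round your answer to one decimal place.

half-life ≈ 17.3 years

Near the steady state the convergence rate is λ = (1 − α)(n + δ).
λ = (1 − 0.46) × 0.074 = 0.54 × 0.074 = 0.03996
Half-life = ln 2 / λ = 0.6931 / 0.03996 ≈ 17.34 years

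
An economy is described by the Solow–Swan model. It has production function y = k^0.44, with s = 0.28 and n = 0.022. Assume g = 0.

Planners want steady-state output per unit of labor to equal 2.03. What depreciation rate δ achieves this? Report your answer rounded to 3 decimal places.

δ ≈ 0.092

Steady state requires s·f(k) = (n + δ)·k, i.e. s·k^α = (n + δ)·k.
Since y* = [s/(n + δ)]^(α/(1−α)), we have s/(n + δ) = (y*)^((1−α)/α) = 2.03^1.2727 = 2.4624.
Therefore n + δ = s / 2.4624 = 0.28 / 2.4624 = 0.1137, so δ = 0.1137 − 0.022 = 0.0917.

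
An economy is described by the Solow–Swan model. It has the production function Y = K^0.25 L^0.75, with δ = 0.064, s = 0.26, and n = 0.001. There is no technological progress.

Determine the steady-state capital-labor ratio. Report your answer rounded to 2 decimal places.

In steady state, investment equals break-even investment: s·k^α = (n + δ)·k.
Dividing both sides by k: k^(1−α) = s / (n + δ).
k^0.75 = 0.26 / (0.001 + 0.064) = 0.26 / 0.065 = 4.0000
k* = 4.0000^(1/0.75) ≈ 6.3496

k* ≈ 6.35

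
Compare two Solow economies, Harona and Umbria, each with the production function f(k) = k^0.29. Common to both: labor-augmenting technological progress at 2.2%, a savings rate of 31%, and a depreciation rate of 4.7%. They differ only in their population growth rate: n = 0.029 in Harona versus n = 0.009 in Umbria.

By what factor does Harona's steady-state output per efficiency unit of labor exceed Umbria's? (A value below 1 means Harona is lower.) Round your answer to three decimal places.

ratio ≈ 0.911

Steady-state y* = [s/(n + g + δ)]^(α/(1−α)), so the ratio is [ (s_H/(n + g + δ)_H) / (s_U/(n + g + δ)_U) ]^0.4085.
s_H/(n + g + δ)_H = 0.31/0.098 = 3.1633; s_U/(n + g + δ)_U = 0.31/0.078 = 3.9744.
Ratio = (3.1633/3.9744)^0.4085 = 0.7959^0.4085 ≈ 0.9110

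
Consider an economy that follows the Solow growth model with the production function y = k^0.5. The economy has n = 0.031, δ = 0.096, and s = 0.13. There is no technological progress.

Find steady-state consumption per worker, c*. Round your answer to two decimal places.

In steady state, investment equals break-even investment: s·k^α = (n + δ)·k.
Rearranging, k^(1−α) = s / (n + δ).
k^0.5 = 0.13 / (0.031 + 0.096) = 0.13 / 0.127 = 1.0236
k* = 1.0236^(1/0.5) ≈ 1.0478
y* = (k*)^α = 1.0478^0.5 ≈ 1.0236
c* = (1 − s)·y* = (1 − 0.13) × 1.0236 ≈ 0.8905

c* ≈ 0.89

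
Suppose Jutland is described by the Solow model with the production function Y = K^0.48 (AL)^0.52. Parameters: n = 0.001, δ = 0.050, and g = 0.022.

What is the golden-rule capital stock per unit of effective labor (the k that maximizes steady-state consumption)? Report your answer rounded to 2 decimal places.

k_gold ≈ 37.40

The golden rule sets f'(k) = n + g + δ, i.e. α·k^(α−1) = n + g + δ.
So k^(1−α) = α / (n + g + δ) = 0.48 / 0.073 = 6.5753.
k_gold = 6.5753^(1/0.52) ≈ 37.4037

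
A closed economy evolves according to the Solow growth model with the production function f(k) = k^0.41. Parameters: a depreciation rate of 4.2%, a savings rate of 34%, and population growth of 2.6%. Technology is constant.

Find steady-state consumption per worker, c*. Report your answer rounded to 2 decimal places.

c* ≈ 2.02

Steady state requires s·f(k) = (n + δ)·k, i.e. s·k^α = (n + δ)·k.
Rearranging, k^(1−α) = s / (n + δ).
k^0.59 = 0.34 / (0.026 + 0.042) = 0.34 / 0.068 = 5.0000
k* = 5.0000^(1/0.59) ≈ 15.3001
y* = (k*)^α = 15.3001^0.41 ≈ 3.0600
c* = (1 − s)·y* = (1 − 0.34) × 3.0600 ≈ 2.0196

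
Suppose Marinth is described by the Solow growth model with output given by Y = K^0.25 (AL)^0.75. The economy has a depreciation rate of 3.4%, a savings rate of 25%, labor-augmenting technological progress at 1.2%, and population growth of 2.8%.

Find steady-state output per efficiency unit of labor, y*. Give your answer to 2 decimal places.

y* ≈ 1.50

At the steady state, Δk = 0, so s·k^α = (n + g + δ)·k.
Rearranging, k^(1−α) = s / (n + g + δ).
k^0.75 = 0.25 / (0.028 + 0.012 + 0.034) = 0.25 / 0.074 = 3.3784
k* = 3.3784^(1/0.75) ≈ 5.0693
y* = (k*)^α = 5.0693^0.25 ≈ 1.5005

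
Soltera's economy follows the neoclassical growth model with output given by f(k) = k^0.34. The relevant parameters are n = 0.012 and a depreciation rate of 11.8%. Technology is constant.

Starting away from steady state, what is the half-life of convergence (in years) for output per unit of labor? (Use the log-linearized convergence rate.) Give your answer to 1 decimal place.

about 8.1 years

Near the steady state the convergence rate is λ = (1 − α)(n + δ).
λ = (1 − 0.34) × 0.130 = 0.66 × 0.130 = 0.0858
Half-life = ln 2 / λ = 0.6931 / 0.0858 ≈ 8.08 years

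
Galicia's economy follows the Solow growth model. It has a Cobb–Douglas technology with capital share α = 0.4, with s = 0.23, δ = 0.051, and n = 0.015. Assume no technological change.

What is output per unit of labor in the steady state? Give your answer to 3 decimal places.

At the steady state, Δk = 0, so s·k^α = (n + δ)·k.
Rearranging, k^(1−α) = s / (n + δ).
k^0.6 = 0.23 / (0.015 + 0.051) = 0.23 / 0.066 = 3.4848
k* = 3.4848^(1/0.6) ≈ 8.0099
y* = (k*)^α = 8.0099^0.4 ≈ 2.2985

y* = 2.299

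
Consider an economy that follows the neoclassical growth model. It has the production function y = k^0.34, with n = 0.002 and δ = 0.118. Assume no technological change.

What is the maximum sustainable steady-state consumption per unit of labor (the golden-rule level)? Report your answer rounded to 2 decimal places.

At the golden rule, f'(k) = n + δ, so α·k^(α−1) = n + δ and k_gold = (α/(n + δ))^(1/(1−α)).
k_gold = (0.34/0.120)^(1/0.66) = 2.8333^1.5152 ≈ 4.8452
c_gold = f(k_gold) − (n + δ)·k_gold = 1.7100 − 0.120×4.8452 ≈ 1.1286

c_gold ≈ 1.13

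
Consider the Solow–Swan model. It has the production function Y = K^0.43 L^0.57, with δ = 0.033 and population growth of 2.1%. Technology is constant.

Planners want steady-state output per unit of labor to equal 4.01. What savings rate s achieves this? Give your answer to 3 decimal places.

s ≈ 0.340

In steady state, investment equals break-even investment: s·k^α = (n + δ)·k.
Since y* = [s/(n + δ)]^(α/(1−α)), we have s/(n + δ) = (y*)^((1−α)/α) = 4.01^1.3256 = 6.3027.
Therefore s = 6.3027 × (n + δ) = 6.3027 × 0.054 = 0.3403.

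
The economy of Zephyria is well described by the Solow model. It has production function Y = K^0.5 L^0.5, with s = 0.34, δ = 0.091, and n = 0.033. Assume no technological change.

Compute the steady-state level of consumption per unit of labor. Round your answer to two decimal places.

c* = 1.81

Steady state requires s·f(k) = (n + δ)·k, i.e. s·k^α = (n + δ)·k.
Rearranging, k^(1−α) = s / (n + δ).
k^0.5 = 0.34 / (0.033 + 0.091) = 0.34 / 0.124 = 2.7419
k* = 2.7419^(1/0.5) ≈ 7.5180
y* = (k*)^α = 7.5180^0.5 ≈ 2.7419
c* = (1 − s)·y* = (1 − 0.34) × 2.7419 ≈ 1.8097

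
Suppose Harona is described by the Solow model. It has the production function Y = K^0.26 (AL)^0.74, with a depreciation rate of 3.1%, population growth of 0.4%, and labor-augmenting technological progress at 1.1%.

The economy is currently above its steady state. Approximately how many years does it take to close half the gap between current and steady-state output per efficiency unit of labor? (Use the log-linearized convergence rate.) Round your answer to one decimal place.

t_½ ≈ 20.4 years

Near the steady state the convergence rate is λ = (1 − α)(n + g + δ).
λ = (1 − 0.26) × 0.046 = 0.74 × 0.046 = 0.03404
Half-life = ln 2 / λ = 0.6931 / 0.03404 ≈ 20.36 years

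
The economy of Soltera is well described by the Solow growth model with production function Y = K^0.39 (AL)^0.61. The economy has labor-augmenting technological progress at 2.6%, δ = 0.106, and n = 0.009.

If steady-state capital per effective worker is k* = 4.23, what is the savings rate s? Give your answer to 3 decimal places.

Steady state requires s·f(k) = (n + g + δ)·k, i.e. s·k^α = (n + g + δ)·k.
So s / (n + g + δ) = (k*)^(1−α) = 4.23^0.61 = 2.4103.
Therefore s = 2.4103 × (n + g + δ) = 2.4103 × 0.141 = 0.3399.

s ≈ 0.340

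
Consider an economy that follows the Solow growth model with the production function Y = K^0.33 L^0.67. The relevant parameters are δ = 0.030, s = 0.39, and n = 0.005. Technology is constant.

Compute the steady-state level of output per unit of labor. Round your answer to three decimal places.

At the steady state, Δk = 0, so s·k^α = (n + δ)·k.
Rearranging, k^(1−α) = s / (n + δ).
k^0.67 = 0.39 / (0.005 + 0.030) = 0.39 / 0.035 = 11.1429
k* = 11.1429^(1/0.67) ≈ 36.5329
y* = (k*)^α = 36.5329^0.33 ≈ 3.2786

y* = 3.279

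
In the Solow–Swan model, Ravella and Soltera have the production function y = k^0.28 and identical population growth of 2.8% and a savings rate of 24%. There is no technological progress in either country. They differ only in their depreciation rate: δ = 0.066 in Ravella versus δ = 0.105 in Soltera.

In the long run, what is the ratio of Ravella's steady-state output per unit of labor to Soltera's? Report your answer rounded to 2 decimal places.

ratio ≈ 1.14

Steady-state y* = [s/(n + δ)]^(α/(1−α)), so the ratio is [ (s_R/(n + δ)_R) / (s_S/(n + δ)_S) ]^0.3889.
s_R/(n + δ)_R = 0.24/0.094 = 2.5532; s_S/(n + δ)_S = 0.24/0.133 = 1.8045.
Ratio = (2.5532/1.8045)^0.3889 = 1.4149^0.3889 ≈ 1.1445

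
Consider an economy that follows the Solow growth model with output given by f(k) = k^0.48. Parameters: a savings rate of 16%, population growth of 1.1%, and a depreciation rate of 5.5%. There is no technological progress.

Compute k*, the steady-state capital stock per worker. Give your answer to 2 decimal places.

k* = 5.49

In steady state, investment equals break-even investment: s·k^α = (n + δ)·k.
Dividing both sides by k: k^(1−α) = s / (n + δ).
k^0.52 = 0.16 / (0.011 + 0.055) = 0.16 / 0.066 = 2.4242
k* = 2.4242^(1/0.52) ≈ 5.4898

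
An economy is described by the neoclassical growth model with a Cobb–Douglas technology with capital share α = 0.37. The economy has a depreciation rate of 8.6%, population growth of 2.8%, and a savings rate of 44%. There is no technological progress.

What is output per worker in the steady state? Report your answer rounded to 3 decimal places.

y* ≈ 2.210

In steady state, investment equals break-even investment: s·k^α = (n + δ)·k.
Dividing both sides by k: k^(1−α) = s / (n + δ).
k^0.63 = 0.44 / (0.028 + 0.086) = 0.44 / 0.114 = 3.8596
k* = 3.8596^(1/0.63) ≈ 8.5314
y* = (k*)^α = 8.5314^0.37 ≈ 2.2104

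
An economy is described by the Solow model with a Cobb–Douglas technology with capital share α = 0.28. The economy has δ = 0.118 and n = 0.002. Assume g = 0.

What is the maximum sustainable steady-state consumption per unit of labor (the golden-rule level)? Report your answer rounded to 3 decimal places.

c_gold ≈ 1.001

At the golden rule, f'(k) = n + δ, so α·k^(α−1) = n + δ and k_gold = (α/(n + δ))^(1/(1−α)).
k_gold = (0.28/0.120)^(1/0.72) = 2.3333^1.3889 ≈ 3.2440
c_gold = f(k_gold) − (n + δ)·k_gold = 1.3903 − 0.120×3.2440 ≈ 1.0010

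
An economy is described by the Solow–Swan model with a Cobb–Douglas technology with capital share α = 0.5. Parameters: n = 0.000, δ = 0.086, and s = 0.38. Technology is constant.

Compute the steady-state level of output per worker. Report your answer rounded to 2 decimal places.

At the steady state, Δk = 0, so s·k^α = (n + δ)·k.
Rearranging, k^(1−α) = s / (n + δ).
k^0.5 = 0.38 / (0.000 + 0.086) = 0.38 / 0.086 = 4.4186
k* = 4.4186^(1/0.5) ≈ 19.5240
y* = (k*)^α = 19.5240^0.5 ≈ 4.4186

y* = 4.42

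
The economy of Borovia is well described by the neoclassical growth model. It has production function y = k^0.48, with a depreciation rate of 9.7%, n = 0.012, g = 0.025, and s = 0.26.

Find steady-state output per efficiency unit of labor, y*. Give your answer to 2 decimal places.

Steady state requires s·f(k) = (n + g + δ)·k, i.e. s·k^α = (n + g + δ)·k.
Dividing both sides by k: k^(1−α) = s / (n + g + δ).
k^0.52 = 0.26 / (0.012 + 0.025 + 0.097) = 0.26 / 0.134 = 1.9403
k* = 1.9403^(1/0.52) ≈ 3.5776
y* = (k*)^α = 3.5776^0.48 ≈ 1.8438

y* = 1.84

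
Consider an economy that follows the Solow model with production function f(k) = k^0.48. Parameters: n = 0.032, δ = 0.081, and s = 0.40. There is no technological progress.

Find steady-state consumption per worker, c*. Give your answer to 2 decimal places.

At the steady state, Δk = 0, so s·k^α = (n + δ)·k.
Rearranging, k^(1−α) = s / (n + δ).
k^0.52 = 0.40 / (0.032 + 0.081) = 0.40 / 0.113 = 3.5398
k* = 3.5398^(1/0.52) ≈ 11.3692
y* = (k*)^α = 11.3692^0.48 ≈ 3.2118
c* = (1 − s)·y* = (1 − 0.40) × 3.2118 ≈ 1.9271

c* = 1.93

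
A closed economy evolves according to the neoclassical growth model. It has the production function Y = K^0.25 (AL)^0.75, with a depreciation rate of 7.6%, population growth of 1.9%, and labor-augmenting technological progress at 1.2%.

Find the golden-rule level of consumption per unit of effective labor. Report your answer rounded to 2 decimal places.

c_gold ≈ 1.00

At the golden rule, f'(k) = n + g + δ, so α·k^(α−1) = n + g + δ and k_gold = (α/(n + g + δ))^(1/(1−α)).
k_gold = (0.25/0.107)^(1/0.75) = 2.3364^1.3333 ≈ 3.1002
c_gold = f(k_gold) − (n + g + δ)·k_gold = 1.3269 − 0.107×3.1002 ≈ 0.9952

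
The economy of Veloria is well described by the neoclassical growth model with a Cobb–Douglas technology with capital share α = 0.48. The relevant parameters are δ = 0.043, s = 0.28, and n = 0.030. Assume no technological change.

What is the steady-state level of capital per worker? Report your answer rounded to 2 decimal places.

In steady state, investment equals break-even investment: s·k^α = (n + δ)·k.
Rearranging, k^(1−α) = s / (n + δ).
k^0.52 = 0.28 / (0.030 + 0.043) = 0.28 / 0.073 = 3.8356
k* = 3.8356^(1/0.52) ≈ 13.2665

k* ≈ 13.27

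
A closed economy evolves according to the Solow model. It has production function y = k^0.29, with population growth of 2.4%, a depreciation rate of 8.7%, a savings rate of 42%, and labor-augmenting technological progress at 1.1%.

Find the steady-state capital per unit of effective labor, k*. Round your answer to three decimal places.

Steady state requires s·f(k) = (n + g + δ)·k, i.e. s·k^α = (n + g + δ)·k.
Dividing both sides by k: k^(1−α) = s / (n + g + δ).
k^0.71 = 0.42 / (0.024 + 0.011 + 0.087) = 0.42 / 0.122 = 3.4426
k* = 3.4426^(1/0.71) ≈ 5.7040

k* = 5.704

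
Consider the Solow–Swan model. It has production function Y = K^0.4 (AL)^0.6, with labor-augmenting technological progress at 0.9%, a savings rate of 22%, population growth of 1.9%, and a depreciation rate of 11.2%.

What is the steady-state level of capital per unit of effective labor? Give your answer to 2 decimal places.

In steady state, investment equals break-even investment: s·k^α = (n + g + δ)·k.
Dividing both sides by k: k^(1−α) = s / (n + g + δ).
k^0.6 = 0.22 / (0.019 + 0.009 + 0.112) = 0.22 / 0.140 = 1.5714
k* = 1.5714^(1/0.6) ≈ 2.1240

k* ≈ 2.12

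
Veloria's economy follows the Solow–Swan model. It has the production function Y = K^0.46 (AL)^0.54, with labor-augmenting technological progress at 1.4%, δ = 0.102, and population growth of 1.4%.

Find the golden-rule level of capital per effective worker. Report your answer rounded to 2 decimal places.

The golden rule sets f'(k) = n + g + δ, i.e. α·k^(α−1) = n + g + δ.
So k^(1−α) = α / (n + g + δ) = 0.46 / 0.130 = 3.5385.
k_gold = 3.5385^(1/0.54) ≈ 10.3832

k_gold ≈ 10.38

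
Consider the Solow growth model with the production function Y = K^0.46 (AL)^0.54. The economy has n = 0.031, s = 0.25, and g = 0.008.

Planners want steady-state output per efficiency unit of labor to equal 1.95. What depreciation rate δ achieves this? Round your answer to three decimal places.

δ ≈ 0.075

At the steady state, Δk = 0, so s·k^α = (n + g + δ)·k.
Since y* = [s/(n + g + δ)]^(α/(1−α)), we have s/(n + g + δ) = (y*)^((1−α)/α) = 1.95^1.1739 = 2.1901.
Therefore n + g + δ = s / 2.1901 = 0.25 / 2.1901 = 0.1142, so δ = 0.1142 − 0.039 = 0.0752.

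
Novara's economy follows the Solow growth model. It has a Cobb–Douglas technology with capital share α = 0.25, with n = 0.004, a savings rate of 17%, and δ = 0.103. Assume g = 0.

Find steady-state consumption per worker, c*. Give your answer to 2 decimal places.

Steady state requires s·f(k) = (n + δ)·k, i.e. s·k^α = (n + δ)·k.
Rearranging, k^(1−α) = s / (n + δ).
k^0.75 = 0.17 / (0.004 + 0.103) = 0.17 / 0.107 = 1.5888
k* = 1.5888^(1/0.75) ≈ 1.8539
y* = (k*)^α = 1.8539^0.25 ≈ 1.1669
c* = (1 − s)·y* = (1 − 0.17) × 1.1669 ≈ 0.9685

c* = 0.97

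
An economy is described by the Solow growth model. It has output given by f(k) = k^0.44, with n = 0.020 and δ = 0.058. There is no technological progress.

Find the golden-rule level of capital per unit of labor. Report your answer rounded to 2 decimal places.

k_gold ≈ 21.96

The golden rule sets f'(k) = n + δ, i.e. α·k^(α−1) = n + δ.
So k^(1−α) = α / (n + δ) = 0.44 / 0.078 = 5.6410.
k_gold = 5.6410^(1/0.56) ≈ 21.9638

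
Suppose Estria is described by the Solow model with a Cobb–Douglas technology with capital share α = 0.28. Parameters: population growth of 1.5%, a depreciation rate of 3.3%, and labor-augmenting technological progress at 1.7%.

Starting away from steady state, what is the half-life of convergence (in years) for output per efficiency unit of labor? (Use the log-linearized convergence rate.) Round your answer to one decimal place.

about 14.8 years

Near the steady state the convergence rate is λ = (1 − α)(n + g + δ).
λ = (1 − 0.28) × 0.065 = 0.72 × 0.065 = 0.0468
Half-life = ln 2 / λ = 0.6931 / 0.0468 ≈ 14.81 years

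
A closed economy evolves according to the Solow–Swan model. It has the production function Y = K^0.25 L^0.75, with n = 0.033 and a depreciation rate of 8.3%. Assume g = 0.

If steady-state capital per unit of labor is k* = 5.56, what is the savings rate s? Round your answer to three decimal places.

At the steady state, Δk = 0, so s·k^α = (n + δ)·k.
So s / (n + δ) = (k*)^(1−α) = 5.56^0.75 = 3.6208.
Therefore s = 3.6208 × (n + δ) = 3.6208 × 0.116 = 0.4200.

s ≈ 0.420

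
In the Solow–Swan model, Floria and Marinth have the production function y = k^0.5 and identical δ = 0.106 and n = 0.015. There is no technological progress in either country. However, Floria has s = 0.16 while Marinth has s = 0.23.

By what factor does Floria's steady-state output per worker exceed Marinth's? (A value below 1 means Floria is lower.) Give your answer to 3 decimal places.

ratio ≈ 0.696

Steady-state y* = [s/(n + δ)]^(α/(1−α)), so the ratio is [ (s_F/(n + δ)_F) / (s_M/(n + δ)_M) ]^1.
s_F/(n + δ)_F = 0.16/0.121 = 1.3223; s_M/(n + δ)_M = 0.23/0.121 = 1.9008.
Ratio = (1.3223/1.9008)^1 = 0.6957^1 ≈ 0.6957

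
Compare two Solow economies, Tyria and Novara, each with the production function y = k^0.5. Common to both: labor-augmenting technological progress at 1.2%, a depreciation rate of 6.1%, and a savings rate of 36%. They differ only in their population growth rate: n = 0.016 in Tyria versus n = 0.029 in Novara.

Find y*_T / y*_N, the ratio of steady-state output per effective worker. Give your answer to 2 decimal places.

y*_T / y*_N ≈ 1.15

Steady-state y* = [s/(n + g + δ)]^(α/(1−α)), so the ratio is [ (s_T/(n + g + δ)_T) / (s_N/(n + g + δ)_N) ]^1.
s_T/(n + g + δ)_T = 0.36/0.089 = 4.0449; s_N/(n + g + δ)_N = 0.36/0.102 = 3.5294.
Ratio = (4.0449/3.5294)^1 = 1.1461^1 ≈ 1.1461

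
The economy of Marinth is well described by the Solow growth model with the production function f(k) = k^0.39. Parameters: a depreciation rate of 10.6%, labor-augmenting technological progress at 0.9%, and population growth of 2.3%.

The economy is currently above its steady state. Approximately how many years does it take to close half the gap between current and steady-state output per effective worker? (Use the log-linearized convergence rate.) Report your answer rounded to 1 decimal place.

Near the steady state the convergence rate is λ = (1 − α)(n + g + δ).
λ = (1 − 0.39) × 0.138 = 0.61 × 0.138 = 0.08418
Half-life = ln 2 / λ = 0.6931 / 0.08418 ≈ 8.23 years

half-life ≈ 8.2 years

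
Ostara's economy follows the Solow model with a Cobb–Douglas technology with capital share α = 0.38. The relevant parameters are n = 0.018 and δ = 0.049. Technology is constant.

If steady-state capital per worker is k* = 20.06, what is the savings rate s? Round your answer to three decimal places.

In steady state, investment equals break-even investment: s·k^α = (n + δ)·k.
So s / (n + δ) = (k*)^(1−α) = 20.06^0.62 = 6.4187.
Therefore s = 6.4187 × (n + δ) = 6.4187 × 0.067 = 0.4301.

s ≈ 0.430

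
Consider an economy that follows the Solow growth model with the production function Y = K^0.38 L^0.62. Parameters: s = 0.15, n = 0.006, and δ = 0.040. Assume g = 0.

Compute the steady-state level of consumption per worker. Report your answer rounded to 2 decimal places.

c* ≈ 1.75

In steady state, investment equals break-even investment: s·k^α = (n + δ)·k.
Rearranging, k^(1−α) = s / (n + δ).
k^0.62 = 0.15 / (0.006 + 0.040) = 0.15 / 0.046 = 3.2609
k* = 3.2609^(1/0.62) ≈ 6.7292
y* = (k*)^α = 6.7292^0.38 ≈ 2.0636
c* = (1 − s)·y* = (1 − 0.15) × 2.0636 ≈ 1.7541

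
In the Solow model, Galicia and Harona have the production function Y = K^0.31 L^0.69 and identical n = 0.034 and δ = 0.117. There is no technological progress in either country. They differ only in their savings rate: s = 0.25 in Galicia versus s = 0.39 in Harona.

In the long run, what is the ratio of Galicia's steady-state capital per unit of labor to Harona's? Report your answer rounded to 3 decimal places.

Steady-state k* = [s/(n + δ)]^(1/(1−α)), so the ratio is [ (s_G/(n + δ)_G) / (s_H/(n + δ)_H) ]^1.4493.
s_G/(n + δ)_G = 0.25/0.151 = 1.6556; s_H/(n + δ)_H = 0.39/0.151 = 2.5828.
Ratio = (1.6556/2.5828)^1.4493 = 0.6410^1.4493 ≈ 0.5249

ratio ≈ 0.525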